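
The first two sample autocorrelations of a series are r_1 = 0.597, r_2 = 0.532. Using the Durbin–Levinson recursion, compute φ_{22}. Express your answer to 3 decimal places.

φ_{22} = (r_2 − r_1²) / (1 − r_1²)
r_1² = (0.597)² = 0.356409
Numerator = 0.532 − 0.3564 = 0.1756; denominator = 1 − 0.3564 = 0.6436
φ_{22} = 0.1756 / 0.6436 = 0.273

0.273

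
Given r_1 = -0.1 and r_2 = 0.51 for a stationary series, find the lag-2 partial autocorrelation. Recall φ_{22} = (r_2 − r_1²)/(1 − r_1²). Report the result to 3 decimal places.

φ_{22} = (r_2 − r_1²) / (1 − r_1²)
r_1² = (-0.1)² = 0.01
Numerator = 0.51 − 0.0100 = 0.5000; denominator = 1 − 0.0100 = 0.9900
φ_{22} = 0.5000 / 0.9900 = 0.505

0.505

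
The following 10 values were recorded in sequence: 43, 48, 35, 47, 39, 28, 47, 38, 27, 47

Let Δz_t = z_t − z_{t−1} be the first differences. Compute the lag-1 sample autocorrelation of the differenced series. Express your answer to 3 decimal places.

-0.486

First differences Δz: 5, -13, 12, -8, -11, 19, -9, -11, 20
Mean of differences = 0.4444
Numerator Σ(Δz_t−Δz̄)(Δz_{t+1}−Δz̄) = -720.8642
Denominator Σ(Δz_t−Δz̄)² = 1484.2222
r_1(Δz) = -720.8642 / 1484.2222 = -0.486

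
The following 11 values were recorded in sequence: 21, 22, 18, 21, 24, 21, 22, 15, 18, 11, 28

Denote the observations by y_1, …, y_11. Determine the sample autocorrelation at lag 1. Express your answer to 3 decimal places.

Mean ȳ = (21 + 22 + 18 + 21 + 24 + 21 + 22 + 15 + 18 + 11 + 28)/11 = 20.0909
Numerator Σ_{t=1}^{10}(y_t−ȳ)(y_{t+1}−ȳ) = -47.2810
Denominator Σ(y_t−ȳ)² = 204.9091
r_1 = -47.2810 / 204.9091 = -0.231

-0.231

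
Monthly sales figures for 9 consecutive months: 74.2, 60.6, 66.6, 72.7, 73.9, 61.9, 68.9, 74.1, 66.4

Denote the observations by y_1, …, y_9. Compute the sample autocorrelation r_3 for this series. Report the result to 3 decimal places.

0.171

Mean ȳ = (74.2 + 60.6 + 66.6 + 72.7 + 73.9 + 61.9 + 68.9 + 74.1 + 66.4)/9 = 68.8111
Σ(y_t−ȳ)(y_{t+3}−ȳ) = (20.9568) + (-41.7854) + (15.2812) + (0.3457) + (26.9146) + (16.6635) = 38.3763
Denominator Σ(y_t−ȳ)² = 223.9289
r_3 = 38.3763 / 223.9289 = 0.171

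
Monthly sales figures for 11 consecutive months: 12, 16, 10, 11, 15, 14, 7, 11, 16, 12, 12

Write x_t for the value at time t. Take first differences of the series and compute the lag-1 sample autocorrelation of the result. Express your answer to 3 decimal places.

-0.290

First differences Δx: 4, -6, 1, 4, -1, -7, 4, 5, -4, 0
Mean of differences = 0.0000
Numerator Σ(Δx_t−Δx̄)(Δx_{t+1}−Δx̄) = -51.0000
Denominator Σ(Δx_t−Δx̄)² = 176.0000
r_1(Δx) = -51.0000 / 176.0000 = -0.290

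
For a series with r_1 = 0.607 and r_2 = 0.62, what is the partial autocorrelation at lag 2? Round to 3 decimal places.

φ_{22} = (r_2 − r_1²) / (1 − r_1²)
r_1² = (0.607)² = 0.368449
Numerator = 0.62 − 0.3684 = 0.2516; denominator = 1 − 0.3684 = 0.6316
φ_{22} = 0.2516 / 0.6316 = 0.398

0.398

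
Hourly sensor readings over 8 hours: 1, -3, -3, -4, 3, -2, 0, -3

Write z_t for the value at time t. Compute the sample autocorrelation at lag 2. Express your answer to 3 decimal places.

Mean z̄ = (1 − 3 − 3 − 4 + 3 − 2 + 0 − 3)/8 = -1.3750
Deviations from mean: 2.3750, -1.6250, -1.6250, -2.6250, 4.3750, -0.6250, 1.3750, -1.6250
Σ(z_t−z̄)(z_{t+2}−z̄) = (-3.8594) + (4.2656) + (-7.1094) + (1.6406) + (6.0156) + (1.0156) = 1.9688
Denominator Σ(z_t−z̄)² = 41.8750
r_2 = 1.9688 / 41.8750 = 0.047

0.047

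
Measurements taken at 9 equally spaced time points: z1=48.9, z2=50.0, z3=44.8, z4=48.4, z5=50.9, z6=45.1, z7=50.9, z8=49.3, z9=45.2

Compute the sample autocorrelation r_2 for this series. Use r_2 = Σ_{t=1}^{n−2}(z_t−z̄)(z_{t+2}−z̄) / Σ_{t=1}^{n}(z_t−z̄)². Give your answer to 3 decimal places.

Mean z̄ = (48.9 + 50.0 + 44.8 + 48.4 + 50.9 + 45.1 + 50.9 + 49.3 + 45.2)/9 = 48.1667
Σ(z_t−z̄)(z_{t+2}−z̄) = (-2.4689) + (0.4278) + (-9.2022) + (-0.7156) + (7.4711) + (-3.4756) + (-8.1089) = -16.0722
Denominator Σ(z_t−z̄)² = 49.7200
r_2 = -16.0722 / 49.7200 = -0.323

-0.323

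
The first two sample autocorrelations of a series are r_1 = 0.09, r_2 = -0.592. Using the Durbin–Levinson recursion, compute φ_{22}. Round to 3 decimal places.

-0.605

φ_{22} = (r_2 − r_1²) / (1 − r_1²)
r_1² = (0.09)² = 0.0081
Numerator = -0.592 − 0.0081 = -0.6001; denominator = 1 − 0.0081 = 0.9919
φ_{22} = -0.6001 / 0.9919 = -0.605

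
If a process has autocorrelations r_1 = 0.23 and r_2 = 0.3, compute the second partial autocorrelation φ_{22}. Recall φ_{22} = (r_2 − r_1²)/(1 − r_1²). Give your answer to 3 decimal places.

0.261

φ_{22} = (r_2 − r_1²) / (1 − r_1²)
r_1² = (0.23)² = 0.0529
Numerator = 0.3 − 0.0529 = 0.2471; denominator = 1 − 0.0529 = 0.9471
φ_{22} = 0.2471 / 0.9471 = 0.261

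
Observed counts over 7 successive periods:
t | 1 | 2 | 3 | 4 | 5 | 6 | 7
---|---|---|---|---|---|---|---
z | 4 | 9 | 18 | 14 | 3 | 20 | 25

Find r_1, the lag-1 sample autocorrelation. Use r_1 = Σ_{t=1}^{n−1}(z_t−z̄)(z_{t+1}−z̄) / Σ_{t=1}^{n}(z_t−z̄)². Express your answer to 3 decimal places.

0.061

Mean z̄ = (4 + 9 + 18 + 14 + 3 + 20 + 25)/7 = 13.2857
Deviations from mean: -9.2857, -4.2857, 4.7143, 0.7143, -10.2857, 6.7143, 11.7143
Σ(z_t−z̄)(z_{t+1}−z̄) = (39.7959) + (-20.2041) + (3.3673) + (-7.3469) + (-69.0612) + (78.6531) = 25.2041
Denominator Σ(z_t−z̄)² = 415.4286
r_1 = 25.2041 / 415.4286 = 0.061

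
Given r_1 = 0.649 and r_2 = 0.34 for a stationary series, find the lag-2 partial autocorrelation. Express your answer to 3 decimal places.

φ_{22} = (r_2 − r_1²) / (1 − r_1²)
r_1² = (0.649)² = 0.421201
Numerator = 0.34 − 0.4212 = -0.0812; denominator = 1 − 0.4212 = 0.5788
φ_{22} = -0.0812 / 0.5788 = -0.140

-0.140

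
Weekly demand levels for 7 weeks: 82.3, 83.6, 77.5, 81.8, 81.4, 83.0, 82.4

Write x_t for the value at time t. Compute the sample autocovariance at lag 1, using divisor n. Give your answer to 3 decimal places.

Mean x̄ = (82.3 + 83.6 + 77.5 + 81.8 + 81.4 + 83.0 + 82.4)/7 = 81.7143
Deviations: 0.5857, 1.8857, -4.2143, 0.0857, -0.3143, 1.2857, 0.6857
Σ_{t=1}^{6}(x_t−x̄)(x_{t+1}−x̄) = -6.7531
γ_1 = -6.7531 / 7 = -0.965

-0.965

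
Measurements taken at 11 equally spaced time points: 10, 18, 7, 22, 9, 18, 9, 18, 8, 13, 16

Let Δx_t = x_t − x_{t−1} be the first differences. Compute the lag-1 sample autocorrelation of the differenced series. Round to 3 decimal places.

First differences Δx: 8, -11, 15, -13, 9, -9, 9, -10, 5, 3
Mean of differences = 0.6000
Numerator Σ(Δx_t−Δx̄)(Δx_{t+1}−Δx̄) = -849.3600
Denominator Σ(Δx_t−Δx̄)² = 952.4000
r_1(Δx) = -849.3600 / 952.4000 = -0.892

-0.892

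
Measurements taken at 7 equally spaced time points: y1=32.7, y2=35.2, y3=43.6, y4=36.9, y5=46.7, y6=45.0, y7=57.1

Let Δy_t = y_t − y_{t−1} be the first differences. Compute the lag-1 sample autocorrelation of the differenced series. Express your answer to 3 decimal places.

-0.726

First differences Δy: 2.5, 8.4, -6.7, 9.8, -1.7, 12.1
Mean of differences = 4.0667
Numerator Σ(Δy_t−Δȳ)(Δy_{t+1}−Δȳ) = -194.5611
Denominator Σ(Δy_t−Δȳ)² = 267.8133
r_1(Δy) = -194.5611 / 267.8133 = -0.726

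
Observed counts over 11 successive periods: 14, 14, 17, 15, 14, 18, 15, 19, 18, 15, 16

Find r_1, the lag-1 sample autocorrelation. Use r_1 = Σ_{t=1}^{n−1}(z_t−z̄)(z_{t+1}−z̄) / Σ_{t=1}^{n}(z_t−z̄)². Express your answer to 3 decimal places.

-0.058

Mean z̄ = (14 + 14 + 17 + 15 + 14 + 18 + 15 + 19 + 18 + 15 + 16)/11 = 15.9091
Numerator Σ_{t=1}^{10}(z_t−z̄)(z_{t+1}−z̄) = -1.9174
Denominator Σ(z_t−z̄)² = 32.9091
r_1 = -1.9174 / 32.9091 = -0.058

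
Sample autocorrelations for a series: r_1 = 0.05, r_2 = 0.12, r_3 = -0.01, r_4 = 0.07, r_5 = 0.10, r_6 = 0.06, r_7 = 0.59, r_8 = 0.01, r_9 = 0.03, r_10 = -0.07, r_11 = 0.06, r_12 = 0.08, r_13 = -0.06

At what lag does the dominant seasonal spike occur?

The largest autocorrelation is r_7 = 0.59; the remaining lags stay at or below 0.12.
The dominant spike at lag 7 indicates a seasonal period of 7.

7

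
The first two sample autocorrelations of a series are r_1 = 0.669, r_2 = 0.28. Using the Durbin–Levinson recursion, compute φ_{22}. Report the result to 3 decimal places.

-0.303

φ_{22} = (r_2 − r_1²) / (1 − r_1²)
r_1² = (0.669)² = 0.447561
Numerator = 0.28 − 0.4476 = -0.1676; denominator = 1 − 0.4476 = 0.5524
φ_{22} = -0.1676 / 0.5524 = -0.303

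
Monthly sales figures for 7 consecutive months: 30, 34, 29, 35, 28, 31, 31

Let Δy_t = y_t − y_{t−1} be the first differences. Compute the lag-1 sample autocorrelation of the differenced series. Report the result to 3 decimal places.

First differences Δy: 4, -5, 6, -7, 3, 0
Mean of differences = 0.1667
Numerator Σ(Δy_t−Δȳ)(Δy_{t+1}−Δȳ) = -112.5278
Denominator Σ(Δy_t−Δȳ)² = 134.8333
r_1(Δy) = -112.5278 / 134.8333 = -0.835

-0.835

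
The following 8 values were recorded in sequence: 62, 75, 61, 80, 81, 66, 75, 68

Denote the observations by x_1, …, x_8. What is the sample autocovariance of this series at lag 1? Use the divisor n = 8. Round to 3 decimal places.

Mean x̄ = (62 + 75 + 61 + 80 + 81 + 66 + 75 + 68)/8 = 71.0000
Deviations: -9.0000, 4.0000, -10.0000, 9.0000, 10.0000, -5.0000, 4.0000, -3.0000
Σ_{t=1}^{7}(x_t−x̄)(x_{t+1}−x̄) = -158.0000
γ_1 = -158.0000 / 8 = -19.750

-19.750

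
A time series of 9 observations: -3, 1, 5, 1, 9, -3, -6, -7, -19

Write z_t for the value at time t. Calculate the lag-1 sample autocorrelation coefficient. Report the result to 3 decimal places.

0.340

Mean z̄ = (-3 + 1 + 5 + 1 + 9 − 3 − 6 − 7 − 19)/9 = -2.4444
Numerator Σ_{t=1}^{8}(z_t−z̄)(z_{t+1}−z̄) = 176.0247
Denominator Σ(z_t−z̄)² = 518.2222
r_1 = 176.0247 / 518.2222 = 0.340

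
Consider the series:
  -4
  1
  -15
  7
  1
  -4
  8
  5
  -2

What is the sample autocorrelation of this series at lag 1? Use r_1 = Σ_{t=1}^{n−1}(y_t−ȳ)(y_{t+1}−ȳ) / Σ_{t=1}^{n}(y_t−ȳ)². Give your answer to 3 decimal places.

-0.305

Mean ȳ = (-4 + 1 − 15 + 7 + 1 − 4 + 8 + 5 − 2)/9 = -0.3333
Numerator Σ_{t=1}^{8}(y_t−ȳ)(y_{t+1}−ȳ) = -122.1111
Denominator Σ(y_t−ȳ)² = 400.0000
r_1 = -122.1111 / 400.0000 = -0.305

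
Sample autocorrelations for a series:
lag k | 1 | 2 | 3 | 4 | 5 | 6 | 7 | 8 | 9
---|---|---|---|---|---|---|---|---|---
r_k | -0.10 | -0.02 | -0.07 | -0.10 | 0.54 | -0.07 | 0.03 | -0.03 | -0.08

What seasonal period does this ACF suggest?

5

The largest autocorrelation is r_5 = 0.54; the remaining lags stay at or below 0.03.
The dominant spike at lag 5 indicates a seasonal period of 5.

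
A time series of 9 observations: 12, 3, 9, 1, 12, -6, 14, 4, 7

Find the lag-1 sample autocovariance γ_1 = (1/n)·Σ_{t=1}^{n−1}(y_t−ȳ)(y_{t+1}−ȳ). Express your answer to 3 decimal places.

Mean ȳ = (12 + 3 + 9 + 1 + 12 − 6 + 14 + 4 + 7)/9 = 6.2222
Σ_{t=1}^{8}(y_t−ȳ)(y_{t+1}−ȳ) = -256.9383
γ_1 = -256.9383 / 9 = -28.549

-28.549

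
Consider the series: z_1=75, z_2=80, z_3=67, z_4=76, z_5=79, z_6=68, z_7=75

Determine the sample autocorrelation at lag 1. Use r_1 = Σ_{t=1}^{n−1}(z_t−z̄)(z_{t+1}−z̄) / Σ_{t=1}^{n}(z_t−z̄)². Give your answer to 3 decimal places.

-0.502

Mean z̄ = (75 + 80 + 67 + 76 + 79 + 68 + 75)/7 = 74.2857
Numerator Σ_{t=1}^{6}(z_t−z̄)(z_{t+1}−z̄) = -76.0816
Denominator Σ(z_t−z̄)² = 151.4286
r_1 = -76.0816 / 151.4286 = -0.502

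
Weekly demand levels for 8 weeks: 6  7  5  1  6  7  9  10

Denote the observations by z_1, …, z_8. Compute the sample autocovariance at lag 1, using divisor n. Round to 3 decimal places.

Mean z̄ = (6 + 7 + 5 + 1 + 6 + 7 + 9 + 10)/8 = 6.3750
Deviations: -0.3750, 0.6250, -1.3750, -5.3750, -0.3750, 0.6250, 2.6250, 3.6250
Σ_{t=1}^{7}(z_t−z̄)(z_{t+1}−z̄) = 19.2344
γ_1 = 19.2344 / 8 = 2.404

2.404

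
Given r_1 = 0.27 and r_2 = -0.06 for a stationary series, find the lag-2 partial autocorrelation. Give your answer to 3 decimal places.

-0.143

φ_{22} = (r_2 − r_1²) / (1 − r_1²)
r_1² = (0.27)² = 0.0729
Numerator = -0.06 − 0.0729 = -0.1329; denominator = 1 − 0.0729 = 0.9271
φ_{22} = -0.1329 / 0.9271 = -0.143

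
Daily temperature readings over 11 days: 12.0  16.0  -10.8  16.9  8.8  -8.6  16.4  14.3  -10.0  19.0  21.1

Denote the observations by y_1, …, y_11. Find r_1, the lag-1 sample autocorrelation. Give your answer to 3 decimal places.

Mean ȳ = (12.0 + 16.0 − 10.8 + 16.9 + 8.8 − 8.6 + 16.4 + 14.3 − 10.0 + 19.0 + 21.1)/11 = 8.6455
Numerator Σ_{t=1}^{10}(y_t−ȳ)(y_{t+1}−ȳ) = -539.6621
Denominator Σ(y_t−ȳ)² = 1511.1273
r_1 = -539.6621 / 1511.1273 = -0.357

-0.357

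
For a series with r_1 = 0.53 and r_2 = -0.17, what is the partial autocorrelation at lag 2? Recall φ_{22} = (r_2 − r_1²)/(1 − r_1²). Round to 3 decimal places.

-0.627

φ_{22} = (r_2 − r_1²) / (1 − r_1²)
r_1² = (0.53)² = 0.2809
Numerator = -0.17 − 0.2809 = -0.4509; denominator = 1 − 0.2809 = 0.7191
φ_{22} = -0.4509 / 0.7191 = -0.627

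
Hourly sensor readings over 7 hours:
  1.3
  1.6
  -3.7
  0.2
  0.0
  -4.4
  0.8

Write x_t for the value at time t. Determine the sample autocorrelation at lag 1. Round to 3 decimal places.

-0.345

Mean x̄ = (1.3 + 1.6 − 3.7 + 0.2 + 0.0 − 4.4 + 0.8)/7 = -0.6000
Deviations from mean: 1.9000, 2.2000, -3.1000, 0.8000, 0.6000, -3.8000, 1.4000
Σ(x_t−x̄)(x_{t+1}−x̄) = (4.1800) + (-6.8200) + (-2.4800) + (0.4800) + (-2.2800) + (-5.3200) = -12.2400
Denominator Σ(x_t−x̄)² = 35.4600
r_1 = -12.2400 / 35.4600 = -0.345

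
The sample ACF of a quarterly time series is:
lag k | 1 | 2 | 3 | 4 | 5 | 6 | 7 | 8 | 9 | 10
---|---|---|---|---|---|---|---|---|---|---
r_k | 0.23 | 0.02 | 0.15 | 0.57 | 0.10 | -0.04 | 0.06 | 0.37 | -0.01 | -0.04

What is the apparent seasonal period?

The largest autocorrelation is r_4 = 0.57, with a weaker echo at lag 8 (0.37); the remaining lags stay at or below 0.23. The elevated value at lag 1 (0.23), dropping to 0.02 at lag 2, reflects decaying short-term dependence rather than seasonality.
The dominant spike at lag 4 indicates a seasonal period of 4.

4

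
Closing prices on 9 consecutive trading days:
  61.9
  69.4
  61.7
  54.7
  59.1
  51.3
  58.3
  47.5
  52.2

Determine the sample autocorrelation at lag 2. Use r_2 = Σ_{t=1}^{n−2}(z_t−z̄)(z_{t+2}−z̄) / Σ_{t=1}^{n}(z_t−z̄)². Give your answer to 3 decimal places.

Mean z̄ = (61.9 + 69.4 + 61.7 + 54.7 + 59.1 + 51.3 + 58.3 + 47.5 + 52.2)/9 = 57.3444
Σ(z_t−z̄)(z_{t+2}−z̄) = (19.8420) + (-31.8802) + (7.6464) + (15.9842) + (1.6775) + (59.5042) + (-4.9158) = 67.8583
Denominator Σ(z_t−z̄)² = 355.9622
r_2 = 67.8583 / 355.9622 = 0.191

0.191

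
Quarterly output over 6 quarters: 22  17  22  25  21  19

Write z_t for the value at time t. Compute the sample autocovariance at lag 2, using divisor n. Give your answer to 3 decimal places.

-3.833

Mean z̄ = (22 + 17 + 22 + 25 + 21 + 19)/6 = 21.0000
Deviations: 1.0000, -4.0000, 1.0000, 4.0000, 0.0000, -2.0000
Σ_{t=1}^{4}(z_t−z̄)(z_{t+2}−z̄) = -23.0000
γ_2 = -23.0000 / 6 = -3.833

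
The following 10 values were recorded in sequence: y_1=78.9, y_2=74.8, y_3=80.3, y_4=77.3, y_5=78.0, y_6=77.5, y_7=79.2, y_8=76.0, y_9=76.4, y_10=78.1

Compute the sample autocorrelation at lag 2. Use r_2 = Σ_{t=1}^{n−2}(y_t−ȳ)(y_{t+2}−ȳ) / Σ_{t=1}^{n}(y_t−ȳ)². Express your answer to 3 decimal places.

Mean ȳ = (78.9 + 74.8 + 80.3 + 77.3 + 78.0 + 77.5 + 79.2 + 76.0 + 76.4 + 78.1)/10 = 77.6500
Numerator Σ_{t=1}^{8}(y_t−ȳ)(y_{t+2}−ȳ) = 3.4000
Denominator Σ(y_t−ȳ)² = 23.8650
r_2 = 3.4000 / 23.8650 = 0.142

0.142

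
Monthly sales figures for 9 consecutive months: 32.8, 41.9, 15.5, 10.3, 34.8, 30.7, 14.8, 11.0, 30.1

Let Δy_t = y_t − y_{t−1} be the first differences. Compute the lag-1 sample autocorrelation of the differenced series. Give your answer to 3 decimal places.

-0.140

First differences Δy: 9.1, -26.4, -5.2, 24.5, -4.1, -15.9, -3.8, 19.1
Mean of differences = -0.3375
Numerator Σ(Δy_t−Δȳ)(Δy_{t+1}−Δȳ) = -288.3227
Denominator Σ(Δy_t−Δȳ)² = 2055.0188
r_1(Δy) = -288.3227 / 2055.0188 = -0.140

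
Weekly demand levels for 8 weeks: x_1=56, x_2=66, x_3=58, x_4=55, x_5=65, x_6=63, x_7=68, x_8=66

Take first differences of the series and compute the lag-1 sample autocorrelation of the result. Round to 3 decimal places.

First differences Δx: 10, -8, -3, 10, -2, 5, -2
Mean of differences = 1.4286
Numerator Σ(Δx_t−Δx̄)(Δx_{t+1}−Δx̄) = -130.8980
Denominator Σ(Δx_t−Δx̄)² = 291.7143
r_1(Δx) = -130.8980 / 291.7143 = -0.449

-0.449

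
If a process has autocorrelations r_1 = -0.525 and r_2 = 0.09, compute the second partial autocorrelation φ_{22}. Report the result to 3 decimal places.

-0.256

φ_{22} = (r_2 − r_1²) / (1 − r_1²)
r_1² = (-0.525)² = 0.275625
Numerator = 0.09 − 0.2756 = -0.1856; denominator = 1 − 0.2756 = 0.7244
φ_{22} = -0.1856 / 0.7244 = -0.256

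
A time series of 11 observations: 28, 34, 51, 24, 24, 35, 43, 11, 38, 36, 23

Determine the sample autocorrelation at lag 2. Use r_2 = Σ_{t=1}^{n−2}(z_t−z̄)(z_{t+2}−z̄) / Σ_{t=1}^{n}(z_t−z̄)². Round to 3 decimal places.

Mean z̄ = (28 + 34 + 51 + 24 + 24 + 35 + 43 + 11 + 38 + 36 + 23)/11 = 31.5455
Numerator Σ_{t=1}^{9}(z_t−z̄)(z_{t+2}−z̄) = -490.5041
Denominator Σ(z_t−z̄)² = 1210.7273
r_2 = -490.5041 / 1210.7273 = -0.405

-0.405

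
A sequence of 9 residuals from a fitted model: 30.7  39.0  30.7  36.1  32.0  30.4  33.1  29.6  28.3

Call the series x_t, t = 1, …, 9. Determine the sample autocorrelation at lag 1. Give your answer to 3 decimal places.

Mean x̄ = (30.7 + 39.0 + 30.7 + 36.1 + 32.0 + 30.4 + 33.1 + 29.6 + 28.3)/9 = 32.2111
Numerator Σ_{t=1}^{8}(x_t−x̄)(x_{t+1}−x̄) = -20.5512
Denominator Σ(x_t−x̄)² = 92.0089
r_1 = -20.5512 / 92.0089 = -0.223

-0.223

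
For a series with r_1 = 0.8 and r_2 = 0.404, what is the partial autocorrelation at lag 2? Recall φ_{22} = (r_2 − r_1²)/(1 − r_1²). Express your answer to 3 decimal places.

-0.656

φ_{22} = (r_2 − r_1²) / (1 − r_1²)
r_1² = (0.8)² = 0.64
Numerator = 0.404 − 0.6400 = -0.2360; denominator = 1 − 0.6400 = 0.3600
φ_{22} = -0.2360 / 0.3600 = -0.656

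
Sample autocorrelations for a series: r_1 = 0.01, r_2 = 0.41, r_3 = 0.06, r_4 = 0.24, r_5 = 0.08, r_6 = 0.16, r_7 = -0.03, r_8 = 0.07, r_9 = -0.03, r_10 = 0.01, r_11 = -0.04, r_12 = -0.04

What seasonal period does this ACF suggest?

2

The largest autocorrelation is r_2 = 0.41, with weaker echoes at lags 4 (0.24) and 6 (0.16); the remaining lags stay at or below 0.08.
The dominant spike at lag 2 indicates a seasonal period of 2.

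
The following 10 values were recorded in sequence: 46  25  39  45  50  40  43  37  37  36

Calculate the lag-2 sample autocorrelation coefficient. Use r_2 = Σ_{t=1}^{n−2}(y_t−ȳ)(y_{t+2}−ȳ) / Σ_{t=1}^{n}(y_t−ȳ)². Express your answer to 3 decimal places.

-0.129

Mean ȳ = (46 + 25 + 39 + 45 + 50 + 40 + 43 + 37 + 37 + 36)/10 = 39.8000
Numerator Σ_{t=1}^{8}(y_t−ȳ)(y_{t+2}−ȳ) = -55.2800
Denominator Σ(y_t−ȳ)² = 429.6000
r_2 = -55.2800 / 429.6000 = -0.129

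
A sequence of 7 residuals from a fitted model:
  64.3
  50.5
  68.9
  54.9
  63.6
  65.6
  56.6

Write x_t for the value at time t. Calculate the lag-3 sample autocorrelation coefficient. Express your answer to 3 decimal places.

Mean x̄ = (64.3 + 50.5 + 68.9 + 54.9 + 63.6 + 65.6 + 56.6)/7 = 60.6286
Numerator Σ_{t=1}^{4}(x_t−x̄)(x_{t+3}−x̄) = 13.0704
Denominator Σ(x_t−x̄)² = 267.0743
r_3 = 13.0704 / 267.0743 = 0.049

0.049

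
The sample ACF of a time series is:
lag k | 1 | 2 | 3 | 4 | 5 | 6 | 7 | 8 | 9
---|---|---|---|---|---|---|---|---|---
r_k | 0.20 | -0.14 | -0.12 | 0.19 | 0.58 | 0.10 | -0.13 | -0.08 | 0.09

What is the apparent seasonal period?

5

The largest autocorrelation is r_5 = 0.58; the remaining lags stay at or below 0.20.
The dominant spike at lag 5 indicates a seasonal period of 5.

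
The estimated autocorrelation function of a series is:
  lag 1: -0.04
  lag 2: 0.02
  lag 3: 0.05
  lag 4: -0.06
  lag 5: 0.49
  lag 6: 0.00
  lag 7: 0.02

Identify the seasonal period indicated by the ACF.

The largest autocorrelation is r_5 = 0.49; the remaining lags stay at or below 0.05.
The dominant spike at lag 5 indicates a seasonal period of 5.

5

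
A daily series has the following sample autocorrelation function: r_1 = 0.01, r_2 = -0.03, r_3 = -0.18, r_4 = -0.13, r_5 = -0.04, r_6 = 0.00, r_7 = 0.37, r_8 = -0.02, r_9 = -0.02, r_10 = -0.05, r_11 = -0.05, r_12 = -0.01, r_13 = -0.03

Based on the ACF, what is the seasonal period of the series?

The largest autocorrelation is r_7 = 0.37; the remaining lags stay at or below 0.01.
The dominant spike at lag 7 indicates a seasonal period of 7.

7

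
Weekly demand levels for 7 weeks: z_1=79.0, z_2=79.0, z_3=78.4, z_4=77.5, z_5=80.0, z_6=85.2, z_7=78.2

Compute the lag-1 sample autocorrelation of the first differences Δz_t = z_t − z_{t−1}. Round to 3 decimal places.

-0.292

First differences Δz: 0.0, -0.6, -0.9, 2.5, 5.2, -7.0
Mean of differences = -0.1333
Numerator Σ(Δz_t−Δz̄)(Δz_{t+1}−Δz̄) = -24.3011
Denominator Σ(Δz_t−Δz̄)² = 83.3533
r_1(Δz) = -24.3011 / 83.3533 = -0.292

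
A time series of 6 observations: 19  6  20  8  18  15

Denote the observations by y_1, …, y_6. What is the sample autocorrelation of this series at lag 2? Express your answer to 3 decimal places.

0.540

Mean ȳ = (19 + 6 + 20 + 8 + 18 + 15)/6 = 14.3333
Deviations from mean: 4.6667, -8.3333, 5.6667, -6.3333, 3.6667, 0.6667
Numerator Σ_{t=1}^{4}(y_t−ȳ)(y_{t+2}−ȳ) = 95.7778
Denominator Σ(y_t−ȳ)² = 177.3333
r_2 = 95.7778 / 177.3333 = 0.540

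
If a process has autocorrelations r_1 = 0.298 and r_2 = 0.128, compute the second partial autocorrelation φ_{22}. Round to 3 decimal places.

φ_{22} = (r_2 − r_1²) / (1 − r_1²)
r_1² = (0.298)² = 0.088804
Numerator = 0.128 − 0.0888 = 0.0392; denominator = 1 − 0.0888 = 0.9112
φ_{22} = 0.0392 / 0.9112 = 0.043

0.043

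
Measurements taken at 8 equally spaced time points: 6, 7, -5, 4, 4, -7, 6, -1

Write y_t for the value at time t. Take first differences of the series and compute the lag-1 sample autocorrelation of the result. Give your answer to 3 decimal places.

First differences Δy: 1, -12, 9, 0, -11, 13, -7
Mean of differences = -1.0000
Numerator Σ(Δy_t−Δȳ)(Δy_{t+1}−Δȳ) = -356.0000
Denominator Σ(Δy_t−Δȳ)² = 558.0000
r_1(Δy) = -356.0000 / 558.0000 = -0.638

-0.638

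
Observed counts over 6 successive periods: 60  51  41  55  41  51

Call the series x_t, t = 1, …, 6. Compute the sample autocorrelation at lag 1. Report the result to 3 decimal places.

Mean x̄ = (60 + 51 + 41 + 55 + 41 + 51)/6 = 49.8333
Σ(x_t−x̄)(x_{t+1}−x̄) = (11.8611) + (-10.3056) + (-45.6389) + (-45.6389) + (-10.3056) = -100.0278
Denominator Σ(x_t−x̄)² = 288.8333
r_1 = -100.0278 / 288.8333 = -0.346

-0.346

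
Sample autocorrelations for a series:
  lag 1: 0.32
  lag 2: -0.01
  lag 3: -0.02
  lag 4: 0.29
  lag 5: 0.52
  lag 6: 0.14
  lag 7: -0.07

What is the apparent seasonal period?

5

The largest autocorrelation is r_5 = 0.52; the remaining lags stay at or below 0.32.
The dominant spike at lag 5 indicates a seasonal period of 5.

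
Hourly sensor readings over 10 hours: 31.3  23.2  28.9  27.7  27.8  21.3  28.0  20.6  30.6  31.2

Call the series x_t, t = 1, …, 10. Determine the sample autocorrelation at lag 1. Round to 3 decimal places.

-0.321

Mean x̄ = (31.3 + 23.2 + 28.9 + 27.7 + 27.8 + 21.3 + 28.0 + 20.6 + 30.6 + 31.2)/10 = 27.0600
Numerator Σ_{t=1}^{9}(x_t−x̄)(x_{t+1}−x̄) = -45.7796
Denominator Σ(x_t−x̄)² = 142.6840
r_1 = -45.7796 / 142.6840 = -0.321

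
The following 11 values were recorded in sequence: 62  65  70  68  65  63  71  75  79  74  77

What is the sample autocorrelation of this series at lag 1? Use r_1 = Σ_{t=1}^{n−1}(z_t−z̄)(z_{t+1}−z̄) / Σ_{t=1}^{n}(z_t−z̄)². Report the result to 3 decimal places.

0.566

Mean z̄ = (62 + 65 + 70 + 68 + 65 + 63 + 71 + 75 + 79 + 74 + 77)/11 = 69.9091
Numerator Σ_{t=1}^{10}(z_t−z̄)(z_{t+1}−z̄) = 191.9917
Denominator Σ(z_t−z̄)² = 338.9091
r_1 = 191.9917 / 338.9091 = 0.566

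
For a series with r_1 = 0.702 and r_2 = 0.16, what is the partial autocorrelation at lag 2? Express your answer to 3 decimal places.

-0.656

φ_{22} = (r_2 − r_1²) / (1 − r_1²)
r_1² = (0.702)² = 0.492804
Numerator = 0.16 − 0.4928 = -0.3328; denominator = 1 − 0.4928 = 0.5072
φ_{22} = -0.3328 / 0.5072 = -0.656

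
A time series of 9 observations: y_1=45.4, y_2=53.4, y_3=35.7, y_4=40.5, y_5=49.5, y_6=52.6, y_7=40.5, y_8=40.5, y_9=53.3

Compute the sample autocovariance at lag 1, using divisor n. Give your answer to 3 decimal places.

-7.681

Mean ȳ = (45.4 + 53.4 + 35.7 + 40.5 + 49.5 + 52.6 + 40.5 + 40.5 + 53.3)/9 = 45.7111
Σ_{t=1}^{8}(y_t−ȳ)(y_{t+1}−ȳ) = -69.1301
γ_1 = -69.1301 / 9 = -7.681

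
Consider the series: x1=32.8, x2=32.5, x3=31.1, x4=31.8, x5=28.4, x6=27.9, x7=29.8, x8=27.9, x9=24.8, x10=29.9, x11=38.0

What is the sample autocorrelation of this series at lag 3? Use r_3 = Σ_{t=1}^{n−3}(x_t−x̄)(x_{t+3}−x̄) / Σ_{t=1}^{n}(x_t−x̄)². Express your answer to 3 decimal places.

Mean x̄ = (32.8 + 32.5 + 31.1 + 31.8 + 28.4 + 27.9 + 29.8 + 27.9 + 24.8 + 29.9 + 38.0)/11 = 30.4455
Numerator Σ_{t=1}^{8}(x_t−x̄)(x_{t+3}−x̄) = -2.8544
Denominator Σ(x_t−x̄)² = 118.8273
r_3 = -2.8544 / 118.8273 = -0.024

-0.024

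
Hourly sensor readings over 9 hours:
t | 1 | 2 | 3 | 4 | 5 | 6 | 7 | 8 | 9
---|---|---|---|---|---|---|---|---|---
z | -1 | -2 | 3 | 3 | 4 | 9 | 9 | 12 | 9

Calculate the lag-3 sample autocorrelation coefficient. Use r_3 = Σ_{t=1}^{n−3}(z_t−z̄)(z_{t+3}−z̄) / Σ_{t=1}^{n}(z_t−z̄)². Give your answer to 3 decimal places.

Mean z̄ = (-1 − 2 + 3 + 3 + 4 + 9 + 9 + 12 + 9)/9 = 5.1111
Σ(z_t−z̄)(z_{t+3}−z̄) = (12.9012) + (7.9012) + (-8.2099) + (-8.2099) + (-7.6543) + (15.1235) = 11.8519
Denominator Σ(z_t−z̄)² = 190.8889
r_3 = 11.8519 / 190.8889 = 0.062

0.062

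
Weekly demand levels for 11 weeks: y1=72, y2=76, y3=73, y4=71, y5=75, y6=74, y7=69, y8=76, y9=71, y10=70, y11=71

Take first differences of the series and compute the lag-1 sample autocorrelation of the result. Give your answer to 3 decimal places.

-0.542

First differences Δy: 4, -3, -2, 4, -1, -5, 7, -5, -1, 1
Mean of differences = -0.1000
Numerator Σ(Δy_t−Δȳ)(Δy_{t+1}−Δȳ) = -79.6100
Denominator Σ(Δy_t−Δȳ)² = 146.9000
r_1(Δy) = -79.6100 / 146.9000 = -0.542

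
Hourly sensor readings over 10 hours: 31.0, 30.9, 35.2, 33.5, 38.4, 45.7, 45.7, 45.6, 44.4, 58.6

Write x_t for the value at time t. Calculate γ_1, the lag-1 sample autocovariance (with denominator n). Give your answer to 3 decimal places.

Mean x̄ = (31.0 + 30.9 + 35.2 + 33.5 + 38.4 + 45.7 + 45.7 + 45.6 + 44.4 + 58.6)/10 = 40.9000
Σ_{t=1}^{9}(x_t−x̄)(x_{t+1}−x̄) = 328.6800
γ_1 = 328.6800 / 10 = 32.868

32.868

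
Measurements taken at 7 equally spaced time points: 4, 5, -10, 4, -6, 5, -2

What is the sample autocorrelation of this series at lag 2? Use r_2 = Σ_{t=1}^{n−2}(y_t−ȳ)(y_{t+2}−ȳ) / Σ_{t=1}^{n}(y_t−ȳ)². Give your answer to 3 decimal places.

0.324

Mean ȳ = (4 + 5 − 10 + 4 − 6 + 5 − 2)/7 = 0.0000
Deviations from mean: 4.0000, 5.0000, -10.0000, 4.0000, -6.0000, 5.0000, -2.0000
Numerator Σ_{t=1}^{5}(y_t−ȳ)(y_{t+2}−ȳ) = 72.0000
Denominator Σ(y_t−ȳ)² = 222.0000
r_2 = 72.0000 / 222.0000 = 0.324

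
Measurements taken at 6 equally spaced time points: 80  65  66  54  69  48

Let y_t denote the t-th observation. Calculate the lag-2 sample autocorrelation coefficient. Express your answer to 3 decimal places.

0.295

Mean ȳ = (80 + 65 + 66 + 54 + 69 + 48)/6 = 63.6667
Deviations from mean: 16.3333, 1.3333, 2.3333, -9.6667, 5.3333, -15.6667
Numerator Σ_{t=1}^{4}(y_t−ȳ)(y_{t+2}−ȳ) = 189.1111
Denominator Σ(y_t−ȳ)² = 641.3333
r_2 = 189.1111 / 641.3333 = 0.295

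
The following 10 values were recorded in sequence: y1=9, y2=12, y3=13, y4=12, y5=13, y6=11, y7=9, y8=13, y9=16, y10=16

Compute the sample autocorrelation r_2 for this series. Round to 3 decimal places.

Mean ȳ = (9 + 12 + 13 + 12 + 13 + 11 + 9 + 13 + 16 + 16)/10 = 12.4000
Numerator Σ_{t=1}^{8}(y_t−ȳ)(y_{t+2}−ȳ) = -13.9200
Denominator Σ(y_t−ȳ)² = 52.4000
r_2 = -13.9200 / 52.4000 = -0.266

-0.266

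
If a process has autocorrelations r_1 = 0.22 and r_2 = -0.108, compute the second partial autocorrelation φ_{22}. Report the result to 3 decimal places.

φ_{22} = (r_2 − r_1²) / (1 − r_1²)
r_1² = (0.22)² = 0.0484
Numerator = -0.108 − 0.0484 = -0.1564; denominator = 1 − 0.0484 = 0.9516
φ_{22} = -0.1564 / 0.9516 = -0.164

-0.164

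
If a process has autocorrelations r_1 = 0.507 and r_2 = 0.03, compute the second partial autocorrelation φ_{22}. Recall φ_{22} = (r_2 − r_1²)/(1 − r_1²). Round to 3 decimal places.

-0.306

φ_{22} = (r_2 − r_1²) / (1 − r_1²)
r_1² = (0.507)² = 0.257049
Numerator = 0.03 − 0.2570 = -0.2270; denominator = 1 − 0.2570 = 0.7430
φ_{22} = -0.2270 / 0.7430 = -0.306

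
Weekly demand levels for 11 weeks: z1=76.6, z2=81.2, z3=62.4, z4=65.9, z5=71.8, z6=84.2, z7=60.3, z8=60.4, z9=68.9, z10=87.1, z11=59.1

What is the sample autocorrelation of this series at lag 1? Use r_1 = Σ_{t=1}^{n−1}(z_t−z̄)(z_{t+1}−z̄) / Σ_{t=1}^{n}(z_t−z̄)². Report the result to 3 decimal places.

Mean z̄ = (76.6 + 81.2 + 62.4 + 65.9 + 71.8 + 84.2 + 60.3 + 60.4 + 68.9 + 87.1 + 59.1)/11 = 70.7182
Numerator Σ_{t=1}^{10}(z_t−z̄)(z_{t+1}−z̄) = -210.3976
Denominator Σ(z_t−z̄)² = 1041.4564
r_1 = -210.3976 / 1041.4564 = -0.202

-0.202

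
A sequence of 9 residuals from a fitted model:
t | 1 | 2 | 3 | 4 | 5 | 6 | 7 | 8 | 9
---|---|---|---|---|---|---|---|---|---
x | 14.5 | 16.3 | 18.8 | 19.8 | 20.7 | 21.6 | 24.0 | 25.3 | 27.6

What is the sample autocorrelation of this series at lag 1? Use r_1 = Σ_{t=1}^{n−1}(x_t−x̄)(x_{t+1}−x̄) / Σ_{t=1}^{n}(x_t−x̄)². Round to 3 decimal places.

0.611

Mean x̄ = (14.5 + 16.3 + 18.8 + 19.8 + 20.7 + 21.6 + 24.0 + 25.3 + 27.6)/9 = 20.9556
Numerator Σ_{t=1}^{8}(x_t−x̄)(x_{t+1}−x̄) = 86.7658
Denominator Σ(x_t−x̄)² = 142.1022
r_1 = 86.7658 / 142.1022 = 0.611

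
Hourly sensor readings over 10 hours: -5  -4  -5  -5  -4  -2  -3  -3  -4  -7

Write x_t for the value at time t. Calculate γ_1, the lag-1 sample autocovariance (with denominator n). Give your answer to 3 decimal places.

Mean x̄ = (-5 − 4 − 5 − 5 − 4 − 2 − 3 − 3 − 4 − 7)/10 = -4.2000
Σ_{t=1}^{9}(x_t−x̄)(x_{t+1}−x̄) = 4.3600
γ_1 = 4.3600 / 10 = 0.436

0.436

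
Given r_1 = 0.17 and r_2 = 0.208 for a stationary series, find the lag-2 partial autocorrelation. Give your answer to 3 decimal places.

φ_{22} = (r_2 − r_1²) / (1 − r_1²)
r_1² = (0.17)² = 0.0289
Numerator = 0.208 − 0.0289 = 0.1791; denominator = 1 − 0.0289 = 0.9711
φ_{22} = 0.1791 / 0.9711 = 0.184

0.184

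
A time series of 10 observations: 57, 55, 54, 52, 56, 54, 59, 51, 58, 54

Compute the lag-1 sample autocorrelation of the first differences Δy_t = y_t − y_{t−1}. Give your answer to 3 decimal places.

-0.797

First differences Δy: -2, -1, -2, 4, -2, 5, -8, 7, -4
Mean of differences = -0.3333
Numerator Σ(Δy_t−Δȳ)(Δy_{t+1}−Δȳ) = -145.1111
Denominator Σ(Δy_t−Δȳ)² = 182.0000
r_1(Δy) = -145.1111 / 182.0000 = -0.797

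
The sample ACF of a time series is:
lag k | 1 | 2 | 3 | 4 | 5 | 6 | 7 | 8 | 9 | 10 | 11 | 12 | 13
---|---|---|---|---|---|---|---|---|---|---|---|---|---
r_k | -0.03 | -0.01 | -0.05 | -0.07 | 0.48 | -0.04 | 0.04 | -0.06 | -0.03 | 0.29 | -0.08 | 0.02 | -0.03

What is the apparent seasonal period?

The largest autocorrelation is r_5 = 0.48, with a weaker echo at lag 10 (0.29); the remaining lags stay at or below 0.04.
The dominant spike at lag 5 indicates a seasonal period of 5.

5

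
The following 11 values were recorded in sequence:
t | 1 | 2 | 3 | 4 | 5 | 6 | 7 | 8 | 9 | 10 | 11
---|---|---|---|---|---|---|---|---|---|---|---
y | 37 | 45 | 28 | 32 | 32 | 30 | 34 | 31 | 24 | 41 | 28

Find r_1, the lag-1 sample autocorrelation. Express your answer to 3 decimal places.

Mean ȳ = (37 + 45 + 28 + 32 + 32 + 30 + 34 + 31 + 24 + 41 + 28)/11 = 32.9091
Numerator Σ_{t=1}^{10}(y_t−ȳ)(y_{t+1}−ȳ) = -102.0083
Denominator Σ(y_t−ȳ)² = 370.9091
r_1 = -102.0083 / 370.9091 = -0.275

-0.275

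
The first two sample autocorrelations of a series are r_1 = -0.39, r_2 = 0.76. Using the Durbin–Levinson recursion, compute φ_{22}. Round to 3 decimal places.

0.717

φ_{22} = (r_2 − r_1²) / (1 − r_1²)
r_1² = (-0.39)² = 0.1521
Numerator = 0.76 − 0.1521 = 0.6079; denominator = 1 − 0.1521 = 0.8479
φ_{22} = 0.6079 / 0.8479 = 0.717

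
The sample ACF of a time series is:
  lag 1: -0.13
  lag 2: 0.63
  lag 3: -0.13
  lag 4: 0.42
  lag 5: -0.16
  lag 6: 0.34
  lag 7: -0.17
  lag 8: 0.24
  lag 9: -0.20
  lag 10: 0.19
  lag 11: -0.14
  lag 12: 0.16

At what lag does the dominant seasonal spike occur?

The largest autocorrelation is r_2 = 0.63, with weaker echoes at lags 4 (0.42), 6 (0.34), 8 (0.24), 10 (0.19) and 12 (0.16); the remaining lags stay at or below -0.13.
The dominant spike at lag 2 indicates a seasonal period of 2.

2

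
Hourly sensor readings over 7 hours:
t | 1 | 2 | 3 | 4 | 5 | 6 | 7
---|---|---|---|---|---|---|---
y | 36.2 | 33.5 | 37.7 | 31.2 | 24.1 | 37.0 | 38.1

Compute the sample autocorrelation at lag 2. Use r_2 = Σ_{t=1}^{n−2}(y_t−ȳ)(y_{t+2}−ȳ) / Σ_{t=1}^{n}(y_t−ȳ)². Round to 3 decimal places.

Mean ȳ = (36.2 + 33.5 + 37.7 + 31.2 + 24.1 + 37.0 + 38.1)/7 = 33.9714
Deviations from mean: 2.2286, -0.4714, 3.7286, -2.7714, -9.8714, 3.0286, 4.1286
Numerator Σ_{t=1}^{5}(y_t−ȳ)(y_{t+2}−ȳ) = -76.3388
Denominator Σ(y_t−ȳ)² = 150.4343
r_2 = -76.3388 / 150.4343 = -0.507

-0.507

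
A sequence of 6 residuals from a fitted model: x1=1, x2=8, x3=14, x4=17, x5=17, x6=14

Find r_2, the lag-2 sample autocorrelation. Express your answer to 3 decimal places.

Mean x̄ = (1 + 8 + 14 + 17 + 17 + 14)/6 = 11.8333
Deviations from mean: -10.8333, -3.8333, 2.1667, 5.1667, 5.1667, 2.1667
Σ(x_t−x̄)(x_{t+2}−x̄) = (-23.4722) + (-19.8056) + (11.1944) + (11.1944) = -20.8889
Denominator Σ(x_t−x̄)² = 194.8333
r_2 = -20.8889 / 194.8333 = -0.107

-0.107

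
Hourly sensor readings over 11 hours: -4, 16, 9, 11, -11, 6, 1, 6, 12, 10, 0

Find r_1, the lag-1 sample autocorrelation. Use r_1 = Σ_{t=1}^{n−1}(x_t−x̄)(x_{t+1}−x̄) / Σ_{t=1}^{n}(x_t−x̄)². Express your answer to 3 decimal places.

-0.216

Mean x̄ = (-4 + 16 + 9 + 11 − 11 + 6 + 1 + 6 + 12 + 10 + 0)/11 = 5.0909
Numerator Σ_{t=1}^{10}(x_t−x̄)(x_{t+1}−x̄) = -135.3719
Denominator Σ(x_t−x̄)² = 626.9091
r_1 = -135.3719 / 626.9091 = -0.216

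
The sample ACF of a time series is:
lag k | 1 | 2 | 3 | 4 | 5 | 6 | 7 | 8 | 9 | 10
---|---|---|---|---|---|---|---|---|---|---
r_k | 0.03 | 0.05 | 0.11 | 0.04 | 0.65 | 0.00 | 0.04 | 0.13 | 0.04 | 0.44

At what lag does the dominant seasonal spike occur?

5

The largest autocorrelation is r_5 = 0.65, with a weaker echo at lag 10 (0.44); the remaining lags stay at or below 0.13.
The dominant spike at lag 5 indicates a seasonal period of 5.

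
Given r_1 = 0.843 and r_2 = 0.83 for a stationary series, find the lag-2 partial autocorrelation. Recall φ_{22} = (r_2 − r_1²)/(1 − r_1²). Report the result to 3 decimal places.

0.412

φ_{22} = (r_2 − r_1²) / (1 − r_1²)
r_1² = (0.843)² = 0.710649
Numerator = 0.83 − 0.7106 = 0.1194; denominator = 1 − 0.7106 = 0.2894
φ_{22} = 0.1194 / 0.2894 = 0.412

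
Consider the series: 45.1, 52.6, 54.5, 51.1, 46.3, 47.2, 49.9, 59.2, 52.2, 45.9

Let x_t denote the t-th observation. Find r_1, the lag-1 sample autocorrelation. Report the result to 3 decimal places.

0.086

Mean x̄ = (45.1 + 52.6 + 54.5 + 51.1 + 46.3 + 47.2 + 49.9 + 59.2 + 52.2 + 45.9)/10 = 50.4000
Numerator Σ_{t=1}^{9}(x_t−x̄)(x_{t+1}−x̄) = 15.4200
Denominator Σ(x_t−x̄)² = 178.4600
r_1 = 15.4200 / 178.4600 = 0.086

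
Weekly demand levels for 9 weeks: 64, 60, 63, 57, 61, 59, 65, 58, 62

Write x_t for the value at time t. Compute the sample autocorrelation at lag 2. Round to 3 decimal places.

0.467

Mean x̄ = (64 + 60 + 63 + 57 + 61 + 59 + 65 + 58 + 62)/9 = 61.0000
Σ(x_t−x̄)(x_{t+2}−x̄) = (6.0000) + (4.0000) + (0.0000) + (8.0000) + (0.0000) + (6.0000) + (4.0000) = 28.0000
Denominator Σ(x_t−x̄)² = 60.0000
r_2 = 28.0000 / 60.0000 = 0.467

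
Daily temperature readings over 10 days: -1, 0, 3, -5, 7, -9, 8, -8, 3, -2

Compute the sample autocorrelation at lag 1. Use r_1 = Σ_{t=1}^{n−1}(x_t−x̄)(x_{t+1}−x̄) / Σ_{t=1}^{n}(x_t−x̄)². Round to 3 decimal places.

Mean x̄ = (-1 + 0 + 3 − 5 + 7 − 9 + 8 − 8 + 3 − 2)/10 = -0.4000
Numerator Σ_{t=1}^{9}(x_t−x̄)(x_{t+1}−x̄) = -279.5600
Denominator Σ(x_t−x̄)² = 304.4000
r_1 = -279.5600 / 304.4000 = -0.918

-0.918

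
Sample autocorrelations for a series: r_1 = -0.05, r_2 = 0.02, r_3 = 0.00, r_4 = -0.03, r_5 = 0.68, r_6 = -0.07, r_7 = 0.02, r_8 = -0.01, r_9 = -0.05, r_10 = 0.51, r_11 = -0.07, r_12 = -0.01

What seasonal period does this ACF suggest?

The largest autocorrelation is r_5 = 0.68, with a weaker echo at lag 10 (0.51); the remaining lags stay at or below 0.02.
The dominant spike at lag 5 indicates a seasonal period of 5.

5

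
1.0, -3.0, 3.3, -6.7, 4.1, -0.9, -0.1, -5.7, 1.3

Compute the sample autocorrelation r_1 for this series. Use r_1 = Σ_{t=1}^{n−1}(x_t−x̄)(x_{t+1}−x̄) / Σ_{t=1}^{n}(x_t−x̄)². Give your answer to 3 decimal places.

Mean x̄ = (1.0 − 3.0 + 3.3 − 6.7 + 4.1 − 0.9 − 0.1 − 5.7 + 1.3)/9 = -0.7444
Numerator Σ_{t=1}^{8}(x_t−x̄)(x_{t+1}−x̄) = -80.1742
Denominator Σ(x_t−x̄)² = 112.6022
r_1 = -80.1742 / 112.6022 = -0.712

-0.712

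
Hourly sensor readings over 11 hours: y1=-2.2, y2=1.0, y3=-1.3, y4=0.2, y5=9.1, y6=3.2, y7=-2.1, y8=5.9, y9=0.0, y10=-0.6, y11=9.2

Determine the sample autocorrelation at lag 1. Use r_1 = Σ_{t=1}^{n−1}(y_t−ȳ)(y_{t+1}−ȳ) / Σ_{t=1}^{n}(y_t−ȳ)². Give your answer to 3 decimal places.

-0.184

Mean ȳ = (-2.2 + 1.0 − 1.3 + 0.2 + 9.1 + 3.2 − 2.1 + 5.9 + 0.0 − 0.6 + 9.2)/11 = 2.0364
Numerator Σ_{t=1}^{10}(y_t−ȳ)(y_{t+1}−ȳ) = -32.9568
Denominator Σ(y_t−ȳ)² = 179.2255
r_1 = -32.9568 / 179.2255 = -0.184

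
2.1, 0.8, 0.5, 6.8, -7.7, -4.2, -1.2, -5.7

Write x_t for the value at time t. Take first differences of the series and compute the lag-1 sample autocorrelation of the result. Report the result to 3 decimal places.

-0.527

First differences Δx: -1.3, -0.3, 6.3, -14.5, 3.5, 3.0, -4.5
Mean of differences = -1.1143
Numerator Σ(Δx_t−Δx̄)(Δx_{t+1}−Δx̄) = -150.0702
Denominator Σ(Δx_t−Δx̄)² = 284.5286
r_1(Δx) = -150.0702 / 284.5286 = -0.527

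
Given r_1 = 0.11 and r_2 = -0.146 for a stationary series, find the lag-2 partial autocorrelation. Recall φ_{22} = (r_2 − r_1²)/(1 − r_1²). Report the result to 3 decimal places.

φ_{22} = (r_2 − r_1²) / (1 − r_1²)
r_1² = (0.11)² = 0.0121
Numerator = -0.146 − 0.0121 = -0.1581; denominator = 1 − 0.0121 = 0.9879
φ_{22} = -0.1581 / 0.9879 = -0.160

-0.160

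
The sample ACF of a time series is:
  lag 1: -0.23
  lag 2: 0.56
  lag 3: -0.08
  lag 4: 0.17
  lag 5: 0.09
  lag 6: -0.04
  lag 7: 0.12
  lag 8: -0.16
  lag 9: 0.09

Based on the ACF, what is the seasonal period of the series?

2

The largest autocorrelation is r_2 = 0.56, with a weaker echo at lag 4 (0.17); the remaining lags stay at or below 0.12.
The dominant spike at lag 2 indicates a seasonal period of 2.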